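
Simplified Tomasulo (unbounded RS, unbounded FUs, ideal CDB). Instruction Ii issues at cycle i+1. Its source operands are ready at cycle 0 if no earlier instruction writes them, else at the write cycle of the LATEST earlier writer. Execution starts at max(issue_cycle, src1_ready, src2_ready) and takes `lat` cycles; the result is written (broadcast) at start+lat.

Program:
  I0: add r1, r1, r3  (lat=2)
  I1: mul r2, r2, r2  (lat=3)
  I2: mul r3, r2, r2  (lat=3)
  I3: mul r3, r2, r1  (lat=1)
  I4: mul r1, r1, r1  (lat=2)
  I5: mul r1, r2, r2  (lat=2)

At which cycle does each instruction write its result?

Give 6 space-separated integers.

I0 add r1: issue@1 deps=(None,None) exec_start@1 write@3
I1 mul r2: issue@2 deps=(None,None) exec_start@2 write@5
I2 mul r3: issue@3 deps=(1,1) exec_start@5 write@8
I3 mul r3: issue@4 deps=(1,0) exec_start@5 write@6
I4 mul r1: issue@5 deps=(0,0) exec_start@5 write@7
I5 mul r1: issue@6 deps=(1,1) exec_start@6 write@8

Answer: 3 5 8 6 7 8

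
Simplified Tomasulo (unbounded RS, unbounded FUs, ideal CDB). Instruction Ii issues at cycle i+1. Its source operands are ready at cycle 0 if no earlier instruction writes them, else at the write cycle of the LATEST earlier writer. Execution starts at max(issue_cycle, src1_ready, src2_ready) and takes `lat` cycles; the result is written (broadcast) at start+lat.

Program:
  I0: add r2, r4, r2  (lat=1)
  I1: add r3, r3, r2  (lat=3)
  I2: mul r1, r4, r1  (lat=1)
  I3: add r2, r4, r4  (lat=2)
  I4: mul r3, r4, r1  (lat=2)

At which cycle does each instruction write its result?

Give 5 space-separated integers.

I0 add r2: issue@1 deps=(None,None) exec_start@1 write@2
I1 add r3: issue@2 deps=(None,0) exec_start@2 write@5
I2 mul r1: issue@3 deps=(None,None) exec_start@3 write@4
I3 add r2: issue@4 deps=(None,None) exec_start@4 write@6
I4 mul r3: issue@5 deps=(None,2) exec_start@5 write@7

Answer: 2 5 4 6 7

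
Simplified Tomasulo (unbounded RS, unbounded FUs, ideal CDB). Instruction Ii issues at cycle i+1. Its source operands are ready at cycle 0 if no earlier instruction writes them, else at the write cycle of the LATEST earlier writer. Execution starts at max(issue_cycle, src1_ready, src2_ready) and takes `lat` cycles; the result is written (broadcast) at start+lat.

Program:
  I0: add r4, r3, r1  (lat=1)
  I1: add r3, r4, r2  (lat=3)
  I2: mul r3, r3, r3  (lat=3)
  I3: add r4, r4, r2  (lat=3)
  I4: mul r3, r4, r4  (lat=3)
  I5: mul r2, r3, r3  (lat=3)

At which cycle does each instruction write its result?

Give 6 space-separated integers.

I0 add r4: issue@1 deps=(None,None) exec_start@1 write@2
I1 add r3: issue@2 deps=(0,None) exec_start@2 write@5
I2 mul r3: issue@3 deps=(1,1) exec_start@5 write@8
I3 add r4: issue@4 deps=(0,None) exec_start@4 write@7
I4 mul r3: issue@5 deps=(3,3) exec_start@7 write@10
I5 mul r2: issue@6 deps=(4,4) exec_start@10 write@13

Answer: 2 5 8 7 10 13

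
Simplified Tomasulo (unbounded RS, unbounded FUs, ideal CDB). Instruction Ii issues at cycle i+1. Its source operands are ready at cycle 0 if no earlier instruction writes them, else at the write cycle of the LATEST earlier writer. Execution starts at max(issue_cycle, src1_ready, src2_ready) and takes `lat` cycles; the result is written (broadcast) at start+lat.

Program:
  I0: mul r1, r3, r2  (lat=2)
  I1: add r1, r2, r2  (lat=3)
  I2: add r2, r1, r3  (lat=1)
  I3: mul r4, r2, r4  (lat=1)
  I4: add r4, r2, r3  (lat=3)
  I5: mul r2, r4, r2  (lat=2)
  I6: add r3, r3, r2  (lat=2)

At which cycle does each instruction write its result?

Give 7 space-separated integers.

Answer: 3 5 6 7 9 11 13

Derivation:
I0 mul r1: issue@1 deps=(None,None) exec_start@1 write@3
I1 add r1: issue@2 deps=(None,None) exec_start@2 write@5
I2 add r2: issue@3 deps=(1,None) exec_start@5 write@6
I3 mul r4: issue@4 deps=(2,None) exec_start@6 write@7
I4 add r4: issue@5 deps=(2,None) exec_start@6 write@9
I5 mul r2: issue@6 deps=(4,2) exec_start@9 write@11
I6 add r3: issue@7 deps=(None,5) exec_start@11 write@13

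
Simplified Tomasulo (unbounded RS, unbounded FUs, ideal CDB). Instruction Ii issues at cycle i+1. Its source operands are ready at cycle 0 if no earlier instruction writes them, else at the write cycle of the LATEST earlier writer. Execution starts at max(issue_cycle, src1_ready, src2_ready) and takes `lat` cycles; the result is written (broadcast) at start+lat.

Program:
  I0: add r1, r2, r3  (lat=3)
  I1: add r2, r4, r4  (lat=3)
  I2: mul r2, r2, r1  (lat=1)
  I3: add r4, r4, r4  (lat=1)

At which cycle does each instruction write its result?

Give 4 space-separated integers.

I0 add r1: issue@1 deps=(None,None) exec_start@1 write@4
I1 add r2: issue@2 deps=(None,None) exec_start@2 write@5
I2 mul r2: issue@3 deps=(1,0) exec_start@5 write@6
I3 add r4: issue@4 deps=(None,None) exec_start@4 write@5

Answer: 4 5 6 5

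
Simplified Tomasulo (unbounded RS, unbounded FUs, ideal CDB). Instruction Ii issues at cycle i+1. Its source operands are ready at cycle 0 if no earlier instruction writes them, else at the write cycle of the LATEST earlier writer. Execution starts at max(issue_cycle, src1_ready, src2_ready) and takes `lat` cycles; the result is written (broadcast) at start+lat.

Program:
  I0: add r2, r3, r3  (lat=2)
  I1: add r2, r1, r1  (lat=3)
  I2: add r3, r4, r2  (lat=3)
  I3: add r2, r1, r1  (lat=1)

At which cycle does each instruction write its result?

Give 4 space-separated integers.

I0 add r2: issue@1 deps=(None,None) exec_start@1 write@3
I1 add r2: issue@2 deps=(None,None) exec_start@2 write@5
I2 add r3: issue@3 deps=(None,1) exec_start@5 write@8
I3 add r2: issue@4 deps=(None,None) exec_start@4 write@5

Answer: 3 5 8 5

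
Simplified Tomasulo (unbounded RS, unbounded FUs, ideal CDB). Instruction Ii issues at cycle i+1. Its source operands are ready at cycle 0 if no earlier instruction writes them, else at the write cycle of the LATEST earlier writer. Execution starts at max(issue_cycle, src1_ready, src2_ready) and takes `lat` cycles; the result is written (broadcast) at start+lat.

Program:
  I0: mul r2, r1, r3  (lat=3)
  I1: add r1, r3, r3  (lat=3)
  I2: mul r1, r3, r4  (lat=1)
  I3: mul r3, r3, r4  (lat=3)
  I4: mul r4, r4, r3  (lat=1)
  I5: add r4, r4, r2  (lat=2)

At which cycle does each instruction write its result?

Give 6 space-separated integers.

I0 mul r2: issue@1 deps=(None,None) exec_start@1 write@4
I1 add r1: issue@2 deps=(None,None) exec_start@2 write@5
I2 mul r1: issue@3 deps=(None,None) exec_start@3 write@4
I3 mul r3: issue@4 deps=(None,None) exec_start@4 write@7
I4 mul r4: issue@5 deps=(None,3) exec_start@7 write@8
I5 add r4: issue@6 deps=(4,0) exec_start@8 write@10

Answer: 4 5 4 7 8 10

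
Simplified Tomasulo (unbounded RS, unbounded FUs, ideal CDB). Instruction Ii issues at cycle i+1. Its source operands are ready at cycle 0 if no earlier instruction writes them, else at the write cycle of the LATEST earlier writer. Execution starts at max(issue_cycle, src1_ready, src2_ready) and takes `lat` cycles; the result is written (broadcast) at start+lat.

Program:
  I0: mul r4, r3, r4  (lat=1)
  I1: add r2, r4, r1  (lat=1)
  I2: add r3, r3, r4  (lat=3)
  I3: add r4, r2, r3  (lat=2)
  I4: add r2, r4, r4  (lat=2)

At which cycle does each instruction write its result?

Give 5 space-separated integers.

I0 mul r4: issue@1 deps=(None,None) exec_start@1 write@2
I1 add r2: issue@2 deps=(0,None) exec_start@2 write@3
I2 add r3: issue@3 deps=(None,0) exec_start@3 write@6
I3 add r4: issue@4 deps=(1,2) exec_start@6 write@8
I4 add r2: issue@5 deps=(3,3) exec_start@8 write@10

Answer: 2 3 6 8 10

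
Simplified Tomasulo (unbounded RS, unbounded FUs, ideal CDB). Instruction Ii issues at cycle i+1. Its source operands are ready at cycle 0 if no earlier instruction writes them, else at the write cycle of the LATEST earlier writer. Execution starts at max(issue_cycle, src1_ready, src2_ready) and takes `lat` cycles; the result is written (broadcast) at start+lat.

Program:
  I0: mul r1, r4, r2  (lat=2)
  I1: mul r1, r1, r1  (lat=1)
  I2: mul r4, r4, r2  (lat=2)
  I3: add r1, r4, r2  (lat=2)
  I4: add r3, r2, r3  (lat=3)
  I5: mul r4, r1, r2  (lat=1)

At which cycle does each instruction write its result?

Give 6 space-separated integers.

I0 mul r1: issue@1 deps=(None,None) exec_start@1 write@3
I1 mul r1: issue@2 deps=(0,0) exec_start@3 write@4
I2 mul r4: issue@3 deps=(None,None) exec_start@3 write@5
I3 add r1: issue@4 deps=(2,None) exec_start@5 write@7
I4 add r3: issue@5 deps=(None,None) exec_start@5 write@8
I5 mul r4: issue@6 deps=(3,None) exec_start@7 write@8

Answer: 3 4 5 7 8 8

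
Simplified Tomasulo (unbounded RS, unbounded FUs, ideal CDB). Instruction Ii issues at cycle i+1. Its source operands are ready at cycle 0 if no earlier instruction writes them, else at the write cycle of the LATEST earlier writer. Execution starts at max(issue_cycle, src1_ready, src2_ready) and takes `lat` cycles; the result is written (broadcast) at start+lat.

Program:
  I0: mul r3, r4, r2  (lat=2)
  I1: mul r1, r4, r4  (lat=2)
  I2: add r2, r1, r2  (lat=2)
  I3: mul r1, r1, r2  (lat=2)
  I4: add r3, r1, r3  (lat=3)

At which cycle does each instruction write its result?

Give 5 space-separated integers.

I0 mul r3: issue@1 deps=(None,None) exec_start@1 write@3
I1 mul r1: issue@2 deps=(None,None) exec_start@2 write@4
I2 add r2: issue@3 deps=(1,None) exec_start@4 write@6
I3 mul r1: issue@4 deps=(1,2) exec_start@6 write@8
I4 add r3: issue@5 deps=(3,0) exec_start@8 write@11

Answer: 3 4 6 8 11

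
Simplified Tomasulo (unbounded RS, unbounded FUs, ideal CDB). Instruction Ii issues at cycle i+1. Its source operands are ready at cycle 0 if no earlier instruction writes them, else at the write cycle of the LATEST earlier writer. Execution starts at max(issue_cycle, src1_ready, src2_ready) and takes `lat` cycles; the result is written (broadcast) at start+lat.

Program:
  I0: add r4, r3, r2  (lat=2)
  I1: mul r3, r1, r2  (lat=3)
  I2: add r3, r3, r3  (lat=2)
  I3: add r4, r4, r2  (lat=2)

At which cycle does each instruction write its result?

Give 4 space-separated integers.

Answer: 3 5 7 6

Derivation:
I0 add r4: issue@1 deps=(None,None) exec_start@1 write@3
I1 mul r3: issue@2 deps=(None,None) exec_start@2 write@5
I2 add r3: issue@3 deps=(1,1) exec_start@5 write@7
I3 add r4: issue@4 deps=(0,None) exec_start@4 write@6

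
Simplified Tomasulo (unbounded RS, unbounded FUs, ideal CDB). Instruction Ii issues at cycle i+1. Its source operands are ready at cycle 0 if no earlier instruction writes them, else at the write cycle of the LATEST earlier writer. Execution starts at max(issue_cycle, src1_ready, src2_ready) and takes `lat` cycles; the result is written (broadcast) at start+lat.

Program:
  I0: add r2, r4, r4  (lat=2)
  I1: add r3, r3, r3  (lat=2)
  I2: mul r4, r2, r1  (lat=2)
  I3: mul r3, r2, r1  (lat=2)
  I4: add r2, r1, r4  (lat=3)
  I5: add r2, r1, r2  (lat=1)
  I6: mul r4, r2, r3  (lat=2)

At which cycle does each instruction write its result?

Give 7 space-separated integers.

Answer: 3 4 5 6 8 9 11

Derivation:
I0 add r2: issue@1 deps=(None,None) exec_start@1 write@3
I1 add r3: issue@2 deps=(None,None) exec_start@2 write@4
I2 mul r4: issue@3 deps=(0,None) exec_start@3 write@5
I3 mul r3: issue@4 deps=(0,None) exec_start@4 write@6
I4 add r2: issue@5 deps=(None,2) exec_start@5 write@8
I5 add r2: issue@6 deps=(None,4) exec_start@8 write@9
I6 mul r4: issue@7 deps=(5,3) exec_start@9 write@11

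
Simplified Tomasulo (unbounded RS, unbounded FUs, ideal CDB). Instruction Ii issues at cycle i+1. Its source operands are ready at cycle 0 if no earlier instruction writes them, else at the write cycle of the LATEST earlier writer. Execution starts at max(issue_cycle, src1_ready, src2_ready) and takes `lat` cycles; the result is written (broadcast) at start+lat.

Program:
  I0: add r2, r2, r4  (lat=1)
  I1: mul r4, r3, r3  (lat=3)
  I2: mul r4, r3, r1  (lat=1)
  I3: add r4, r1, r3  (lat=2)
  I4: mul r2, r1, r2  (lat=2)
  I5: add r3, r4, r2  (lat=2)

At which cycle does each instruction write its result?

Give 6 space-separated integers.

Answer: 2 5 4 6 7 9

Derivation:
I0 add r2: issue@1 deps=(None,None) exec_start@1 write@2
I1 mul r4: issue@2 deps=(None,None) exec_start@2 write@5
I2 mul r4: issue@3 deps=(None,None) exec_start@3 write@4
I3 add r4: issue@4 deps=(None,None) exec_start@4 write@6
I4 mul r2: issue@5 deps=(None,0) exec_start@5 write@7
I5 add r3: issue@6 deps=(3,4) exec_start@7 write@9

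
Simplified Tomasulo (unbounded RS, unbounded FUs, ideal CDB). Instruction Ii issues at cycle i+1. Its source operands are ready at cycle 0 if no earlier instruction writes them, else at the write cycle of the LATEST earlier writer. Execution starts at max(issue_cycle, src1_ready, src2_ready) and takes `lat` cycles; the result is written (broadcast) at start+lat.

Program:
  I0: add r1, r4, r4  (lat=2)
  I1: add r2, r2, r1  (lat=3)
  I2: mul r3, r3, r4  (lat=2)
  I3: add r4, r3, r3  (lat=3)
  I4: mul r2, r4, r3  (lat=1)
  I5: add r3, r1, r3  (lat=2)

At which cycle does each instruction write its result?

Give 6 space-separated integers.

Answer: 3 6 5 8 9 8

Derivation:
I0 add r1: issue@1 deps=(None,None) exec_start@1 write@3
I1 add r2: issue@2 deps=(None,0) exec_start@3 write@6
I2 mul r3: issue@3 deps=(None,None) exec_start@3 write@5
I3 add r4: issue@4 deps=(2,2) exec_start@5 write@8
I4 mul r2: issue@5 deps=(3,2) exec_start@8 write@9
I5 add r3: issue@6 deps=(0,2) exec_start@6 write@8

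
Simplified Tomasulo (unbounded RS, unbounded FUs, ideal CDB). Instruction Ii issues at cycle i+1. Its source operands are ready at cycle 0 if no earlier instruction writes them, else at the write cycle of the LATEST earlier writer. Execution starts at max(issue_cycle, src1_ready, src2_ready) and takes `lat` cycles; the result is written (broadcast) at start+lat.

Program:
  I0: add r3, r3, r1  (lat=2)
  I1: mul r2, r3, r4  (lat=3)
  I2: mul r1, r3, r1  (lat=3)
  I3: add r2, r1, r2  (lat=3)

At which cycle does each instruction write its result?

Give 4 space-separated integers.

I0 add r3: issue@1 deps=(None,None) exec_start@1 write@3
I1 mul r2: issue@2 deps=(0,None) exec_start@3 write@6
I2 mul r1: issue@3 deps=(0,None) exec_start@3 write@6
I3 add r2: issue@4 deps=(2,1) exec_start@6 write@9

Answer: 3 6 6 9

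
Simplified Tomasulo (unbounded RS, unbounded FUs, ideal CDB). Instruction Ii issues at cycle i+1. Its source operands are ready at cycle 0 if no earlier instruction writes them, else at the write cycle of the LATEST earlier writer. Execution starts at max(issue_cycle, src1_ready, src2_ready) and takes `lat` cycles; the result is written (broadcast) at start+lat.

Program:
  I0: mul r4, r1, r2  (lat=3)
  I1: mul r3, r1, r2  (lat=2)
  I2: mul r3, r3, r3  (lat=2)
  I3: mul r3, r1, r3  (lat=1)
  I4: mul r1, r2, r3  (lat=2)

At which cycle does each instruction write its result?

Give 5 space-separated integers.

I0 mul r4: issue@1 deps=(None,None) exec_start@1 write@4
I1 mul r3: issue@2 deps=(None,None) exec_start@2 write@4
I2 mul r3: issue@3 deps=(1,1) exec_start@4 write@6
I3 mul r3: issue@4 deps=(None,2) exec_start@6 write@7
I4 mul r1: issue@5 deps=(None,3) exec_start@7 write@9

Answer: 4 4 6 7 9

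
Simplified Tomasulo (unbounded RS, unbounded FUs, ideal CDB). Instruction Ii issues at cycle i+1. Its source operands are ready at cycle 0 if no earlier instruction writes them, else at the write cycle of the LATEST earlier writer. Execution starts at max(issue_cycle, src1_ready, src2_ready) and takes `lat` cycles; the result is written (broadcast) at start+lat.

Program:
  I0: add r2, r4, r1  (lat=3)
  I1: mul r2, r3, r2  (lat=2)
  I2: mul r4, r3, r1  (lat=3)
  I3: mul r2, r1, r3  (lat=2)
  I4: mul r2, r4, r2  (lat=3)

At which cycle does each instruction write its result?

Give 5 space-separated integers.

I0 add r2: issue@1 deps=(None,None) exec_start@1 write@4
I1 mul r2: issue@2 deps=(None,0) exec_start@4 write@6
I2 mul r4: issue@3 deps=(None,None) exec_start@3 write@6
I3 mul r2: issue@4 deps=(None,None) exec_start@4 write@6
I4 mul r2: issue@5 deps=(2,3) exec_start@6 write@9

Answer: 4 6 6 6 9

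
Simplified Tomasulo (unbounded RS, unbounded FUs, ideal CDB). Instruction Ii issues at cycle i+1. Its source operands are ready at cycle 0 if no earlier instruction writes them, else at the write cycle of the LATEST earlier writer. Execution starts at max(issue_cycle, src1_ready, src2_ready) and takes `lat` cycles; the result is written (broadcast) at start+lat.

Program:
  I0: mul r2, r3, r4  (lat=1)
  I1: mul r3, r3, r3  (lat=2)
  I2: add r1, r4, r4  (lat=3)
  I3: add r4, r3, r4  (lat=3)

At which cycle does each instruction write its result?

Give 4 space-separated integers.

Answer: 2 4 6 7

Derivation:
I0 mul r2: issue@1 deps=(None,None) exec_start@1 write@2
I1 mul r3: issue@2 deps=(None,None) exec_start@2 write@4
I2 add r1: issue@3 deps=(None,None) exec_start@3 write@6
I3 add r4: issue@4 deps=(1,None) exec_start@4 write@7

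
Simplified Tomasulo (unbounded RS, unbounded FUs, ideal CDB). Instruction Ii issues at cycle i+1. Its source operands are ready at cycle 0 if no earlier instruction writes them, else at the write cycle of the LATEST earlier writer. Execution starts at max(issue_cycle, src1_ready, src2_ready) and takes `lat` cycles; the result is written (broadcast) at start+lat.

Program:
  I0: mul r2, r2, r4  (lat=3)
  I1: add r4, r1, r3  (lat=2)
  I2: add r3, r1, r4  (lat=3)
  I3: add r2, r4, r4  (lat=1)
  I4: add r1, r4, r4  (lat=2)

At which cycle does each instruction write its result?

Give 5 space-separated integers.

Answer: 4 4 7 5 7

Derivation:
I0 mul r2: issue@1 deps=(None,None) exec_start@1 write@4
I1 add r4: issue@2 deps=(None,None) exec_start@2 write@4
I2 add r3: issue@3 deps=(None,1) exec_start@4 write@7
I3 add r2: issue@4 deps=(1,1) exec_start@4 write@5
I4 add r1: issue@5 deps=(1,1) exec_start@5 write@7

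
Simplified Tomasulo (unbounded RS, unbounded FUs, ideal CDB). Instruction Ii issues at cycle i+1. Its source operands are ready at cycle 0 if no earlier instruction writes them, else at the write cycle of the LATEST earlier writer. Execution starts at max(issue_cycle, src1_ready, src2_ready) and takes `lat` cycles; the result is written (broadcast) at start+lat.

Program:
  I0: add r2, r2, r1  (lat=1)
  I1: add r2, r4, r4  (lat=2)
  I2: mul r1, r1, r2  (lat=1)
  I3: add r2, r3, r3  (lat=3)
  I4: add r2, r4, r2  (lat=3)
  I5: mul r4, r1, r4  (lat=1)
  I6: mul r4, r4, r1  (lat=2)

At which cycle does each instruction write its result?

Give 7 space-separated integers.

I0 add r2: issue@1 deps=(None,None) exec_start@1 write@2
I1 add r2: issue@2 deps=(None,None) exec_start@2 write@4
I2 mul r1: issue@3 deps=(None,1) exec_start@4 write@5
I3 add r2: issue@4 deps=(None,None) exec_start@4 write@7
I4 add r2: issue@5 deps=(None,3) exec_start@7 write@10
I5 mul r4: issue@6 deps=(2,None) exec_start@6 write@7
I6 mul r4: issue@7 deps=(5,2) exec_start@7 write@9

Answer: 2 4 5 7 10 7 9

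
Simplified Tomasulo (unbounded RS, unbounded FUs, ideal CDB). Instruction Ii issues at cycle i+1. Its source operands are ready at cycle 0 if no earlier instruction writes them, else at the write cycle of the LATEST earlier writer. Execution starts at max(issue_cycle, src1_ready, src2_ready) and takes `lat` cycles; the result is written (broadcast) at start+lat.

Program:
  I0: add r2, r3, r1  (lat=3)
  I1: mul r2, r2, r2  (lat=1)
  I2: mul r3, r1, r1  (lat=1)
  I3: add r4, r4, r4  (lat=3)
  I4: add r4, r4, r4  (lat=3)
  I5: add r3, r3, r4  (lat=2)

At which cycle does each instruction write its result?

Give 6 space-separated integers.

Answer: 4 5 4 7 10 12

Derivation:
I0 add r2: issue@1 deps=(None,None) exec_start@1 write@4
I1 mul r2: issue@2 deps=(0,0) exec_start@4 write@5
I2 mul r3: issue@3 deps=(None,None) exec_start@3 write@4
I3 add r4: issue@4 deps=(None,None) exec_start@4 write@7
I4 add r4: issue@5 deps=(3,3) exec_start@7 write@10
I5 add r3: issue@6 deps=(2,4) exec_start@10 write@12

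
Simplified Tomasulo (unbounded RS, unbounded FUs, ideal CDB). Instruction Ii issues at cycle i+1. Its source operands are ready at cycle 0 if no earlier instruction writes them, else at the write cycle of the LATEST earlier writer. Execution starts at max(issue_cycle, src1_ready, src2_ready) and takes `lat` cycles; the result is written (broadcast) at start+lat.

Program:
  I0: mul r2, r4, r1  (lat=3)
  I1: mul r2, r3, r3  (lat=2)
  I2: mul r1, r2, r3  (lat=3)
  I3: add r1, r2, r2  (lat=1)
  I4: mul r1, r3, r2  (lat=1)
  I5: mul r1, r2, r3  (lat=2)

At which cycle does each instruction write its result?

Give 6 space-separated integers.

I0 mul r2: issue@1 deps=(None,None) exec_start@1 write@4
I1 mul r2: issue@2 deps=(None,None) exec_start@2 write@4
I2 mul r1: issue@3 deps=(1,None) exec_start@4 write@7
I3 add r1: issue@4 deps=(1,1) exec_start@4 write@5
I4 mul r1: issue@5 deps=(None,1) exec_start@5 write@6
I5 mul r1: issue@6 deps=(1,None) exec_start@6 write@8

Answer: 4 4 7 5 6 8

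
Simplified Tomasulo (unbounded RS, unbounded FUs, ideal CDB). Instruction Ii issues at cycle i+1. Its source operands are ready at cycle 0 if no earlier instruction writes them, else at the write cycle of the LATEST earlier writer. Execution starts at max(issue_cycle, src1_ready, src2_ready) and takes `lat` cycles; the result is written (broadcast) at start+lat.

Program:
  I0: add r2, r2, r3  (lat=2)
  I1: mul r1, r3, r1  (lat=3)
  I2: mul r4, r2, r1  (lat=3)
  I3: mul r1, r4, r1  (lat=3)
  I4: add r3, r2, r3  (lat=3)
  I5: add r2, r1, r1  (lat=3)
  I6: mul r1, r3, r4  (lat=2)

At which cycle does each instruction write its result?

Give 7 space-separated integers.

I0 add r2: issue@1 deps=(None,None) exec_start@1 write@3
I1 mul r1: issue@2 deps=(None,None) exec_start@2 write@5
I2 mul r4: issue@3 deps=(0,1) exec_start@5 write@8
I3 mul r1: issue@4 deps=(2,1) exec_start@8 write@11
I4 add r3: issue@5 deps=(0,None) exec_start@5 write@8
I5 add r2: issue@6 deps=(3,3) exec_start@11 write@14
I6 mul r1: issue@7 deps=(4,2) exec_start@8 write@10

Answer: 3 5 8 11 8 14 10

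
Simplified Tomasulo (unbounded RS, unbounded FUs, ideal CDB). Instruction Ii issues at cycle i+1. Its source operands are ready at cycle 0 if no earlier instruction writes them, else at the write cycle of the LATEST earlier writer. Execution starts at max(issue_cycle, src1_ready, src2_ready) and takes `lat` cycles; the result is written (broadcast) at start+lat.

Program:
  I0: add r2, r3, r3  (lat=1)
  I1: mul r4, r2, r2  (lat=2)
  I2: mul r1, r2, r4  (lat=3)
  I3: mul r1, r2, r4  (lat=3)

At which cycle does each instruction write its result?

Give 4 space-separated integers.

I0 add r2: issue@1 deps=(None,None) exec_start@1 write@2
I1 mul r4: issue@2 deps=(0,0) exec_start@2 write@4
I2 mul r1: issue@3 deps=(0,1) exec_start@4 write@7
I3 mul r1: issue@4 deps=(0,1) exec_start@4 write@7

Answer: 2 4 7 7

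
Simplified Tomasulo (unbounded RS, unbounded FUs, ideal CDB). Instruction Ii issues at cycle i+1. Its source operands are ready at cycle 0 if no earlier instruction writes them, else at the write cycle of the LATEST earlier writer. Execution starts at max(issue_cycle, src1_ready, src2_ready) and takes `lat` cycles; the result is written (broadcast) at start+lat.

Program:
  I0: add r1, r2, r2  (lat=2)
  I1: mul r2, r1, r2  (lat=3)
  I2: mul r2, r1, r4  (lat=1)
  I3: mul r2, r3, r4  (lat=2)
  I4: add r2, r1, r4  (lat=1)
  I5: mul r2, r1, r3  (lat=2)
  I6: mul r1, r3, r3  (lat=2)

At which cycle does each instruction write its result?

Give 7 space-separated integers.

I0 add r1: issue@1 deps=(None,None) exec_start@1 write@3
I1 mul r2: issue@2 deps=(0,None) exec_start@3 write@6
I2 mul r2: issue@3 deps=(0,None) exec_start@3 write@4
I3 mul r2: issue@4 deps=(None,None) exec_start@4 write@6
I4 add r2: issue@5 deps=(0,None) exec_start@5 write@6
I5 mul r2: issue@6 deps=(0,None) exec_start@6 write@8
I6 mul r1: issue@7 deps=(None,None) exec_start@7 write@9

Answer: 3 6 4 6 6 8 9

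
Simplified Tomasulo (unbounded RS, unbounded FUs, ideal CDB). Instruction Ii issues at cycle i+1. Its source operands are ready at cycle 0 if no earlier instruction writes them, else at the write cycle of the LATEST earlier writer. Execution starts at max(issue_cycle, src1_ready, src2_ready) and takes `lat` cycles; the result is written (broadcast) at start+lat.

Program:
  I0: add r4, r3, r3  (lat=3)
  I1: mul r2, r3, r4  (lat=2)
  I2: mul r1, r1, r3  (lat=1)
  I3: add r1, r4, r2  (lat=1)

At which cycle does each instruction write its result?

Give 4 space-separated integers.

I0 add r4: issue@1 deps=(None,None) exec_start@1 write@4
I1 mul r2: issue@2 deps=(None,0) exec_start@4 write@6
I2 mul r1: issue@3 deps=(None,None) exec_start@3 write@4
I3 add r1: issue@4 deps=(0,1) exec_start@6 write@7

Answer: 4 6 4 7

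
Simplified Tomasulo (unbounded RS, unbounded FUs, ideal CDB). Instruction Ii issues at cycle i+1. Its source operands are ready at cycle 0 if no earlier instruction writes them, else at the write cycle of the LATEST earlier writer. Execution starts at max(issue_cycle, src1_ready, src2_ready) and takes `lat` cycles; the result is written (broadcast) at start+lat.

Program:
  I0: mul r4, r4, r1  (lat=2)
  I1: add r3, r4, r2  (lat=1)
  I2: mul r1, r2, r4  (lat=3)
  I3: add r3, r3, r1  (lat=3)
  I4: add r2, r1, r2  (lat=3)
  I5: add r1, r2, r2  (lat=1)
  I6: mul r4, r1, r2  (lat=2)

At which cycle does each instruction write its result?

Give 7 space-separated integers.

I0 mul r4: issue@1 deps=(None,None) exec_start@1 write@3
I1 add r3: issue@2 deps=(0,None) exec_start@3 write@4
I2 mul r1: issue@3 deps=(None,0) exec_start@3 write@6
I3 add r3: issue@4 deps=(1,2) exec_start@6 write@9
I4 add r2: issue@5 deps=(2,None) exec_start@6 write@9
I5 add r1: issue@6 deps=(4,4) exec_start@9 write@10
I6 mul r4: issue@7 deps=(5,4) exec_start@10 write@12

Answer: 3 4 6 9 9 10 12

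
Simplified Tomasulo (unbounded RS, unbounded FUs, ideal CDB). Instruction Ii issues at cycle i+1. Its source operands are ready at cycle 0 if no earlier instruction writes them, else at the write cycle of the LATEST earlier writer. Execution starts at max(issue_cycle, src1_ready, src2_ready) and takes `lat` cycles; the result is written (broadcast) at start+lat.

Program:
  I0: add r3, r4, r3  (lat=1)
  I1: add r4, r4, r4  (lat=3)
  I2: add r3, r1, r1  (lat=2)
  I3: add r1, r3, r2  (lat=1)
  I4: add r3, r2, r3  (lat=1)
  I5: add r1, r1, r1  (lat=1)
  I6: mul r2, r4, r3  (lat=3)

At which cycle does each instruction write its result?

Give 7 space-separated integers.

I0 add r3: issue@1 deps=(None,None) exec_start@1 write@2
I1 add r4: issue@2 deps=(None,None) exec_start@2 write@5
I2 add r3: issue@3 deps=(None,None) exec_start@3 write@5
I3 add r1: issue@4 deps=(2,None) exec_start@5 write@6
I4 add r3: issue@5 deps=(None,2) exec_start@5 write@6
I5 add r1: issue@6 deps=(3,3) exec_start@6 write@7
I6 mul r2: issue@7 deps=(1,4) exec_start@7 write@10

Answer: 2 5 5 6 6 7 10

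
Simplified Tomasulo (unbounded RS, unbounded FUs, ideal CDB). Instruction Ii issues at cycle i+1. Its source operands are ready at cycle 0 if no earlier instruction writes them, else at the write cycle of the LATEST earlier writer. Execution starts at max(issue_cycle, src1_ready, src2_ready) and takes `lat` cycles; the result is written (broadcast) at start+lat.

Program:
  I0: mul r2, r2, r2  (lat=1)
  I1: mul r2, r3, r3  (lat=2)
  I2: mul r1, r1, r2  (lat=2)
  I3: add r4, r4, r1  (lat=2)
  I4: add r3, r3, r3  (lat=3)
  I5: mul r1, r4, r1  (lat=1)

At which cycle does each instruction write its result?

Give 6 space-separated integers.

Answer: 2 4 6 8 8 9

Derivation:
I0 mul r2: issue@1 deps=(None,None) exec_start@1 write@2
I1 mul r2: issue@2 deps=(None,None) exec_start@2 write@4
I2 mul r1: issue@3 deps=(None,1) exec_start@4 write@6
I3 add r4: issue@4 deps=(None,2) exec_start@6 write@8
I4 add r3: issue@5 deps=(None,None) exec_start@5 write@8
I5 mul r1: issue@6 deps=(3,2) exec_start@8 write@9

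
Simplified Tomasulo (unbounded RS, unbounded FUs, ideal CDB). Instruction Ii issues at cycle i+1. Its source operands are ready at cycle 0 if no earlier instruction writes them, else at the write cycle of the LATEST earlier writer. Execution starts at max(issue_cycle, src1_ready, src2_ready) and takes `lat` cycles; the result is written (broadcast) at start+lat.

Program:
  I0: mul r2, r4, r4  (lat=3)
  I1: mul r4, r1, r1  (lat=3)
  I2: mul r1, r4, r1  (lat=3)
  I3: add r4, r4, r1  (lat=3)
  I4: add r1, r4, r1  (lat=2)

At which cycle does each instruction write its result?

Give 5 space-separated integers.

Answer: 4 5 8 11 13

Derivation:
I0 mul r2: issue@1 deps=(None,None) exec_start@1 write@4
I1 mul r4: issue@2 deps=(None,None) exec_start@2 write@5
I2 mul r1: issue@3 deps=(1,None) exec_start@5 write@8
I3 add r4: issue@4 deps=(1,2) exec_start@8 write@11
I4 add r1: issue@5 deps=(3,2) exec_start@11 write@13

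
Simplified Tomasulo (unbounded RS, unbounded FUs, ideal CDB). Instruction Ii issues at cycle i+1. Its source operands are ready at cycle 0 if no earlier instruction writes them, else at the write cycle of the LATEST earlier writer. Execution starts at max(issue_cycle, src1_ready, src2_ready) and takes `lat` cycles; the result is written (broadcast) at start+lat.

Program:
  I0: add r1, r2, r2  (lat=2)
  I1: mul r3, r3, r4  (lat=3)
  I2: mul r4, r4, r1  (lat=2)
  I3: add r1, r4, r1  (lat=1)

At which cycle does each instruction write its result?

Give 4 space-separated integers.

Answer: 3 5 5 6

Derivation:
I0 add r1: issue@1 deps=(None,None) exec_start@1 write@3
I1 mul r3: issue@2 deps=(None,None) exec_start@2 write@5
I2 mul r4: issue@3 deps=(None,0) exec_start@3 write@5
I3 add r1: issue@4 deps=(2,0) exec_start@5 write@6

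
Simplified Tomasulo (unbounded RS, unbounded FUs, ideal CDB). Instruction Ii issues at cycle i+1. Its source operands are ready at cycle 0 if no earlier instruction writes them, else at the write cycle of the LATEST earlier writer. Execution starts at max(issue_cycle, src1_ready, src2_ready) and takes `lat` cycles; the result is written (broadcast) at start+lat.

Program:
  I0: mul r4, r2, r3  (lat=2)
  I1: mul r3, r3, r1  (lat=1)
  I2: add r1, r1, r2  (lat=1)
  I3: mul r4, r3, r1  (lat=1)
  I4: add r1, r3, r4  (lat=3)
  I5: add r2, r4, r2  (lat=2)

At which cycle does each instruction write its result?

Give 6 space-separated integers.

Answer: 3 3 4 5 8 8

Derivation:
I0 mul r4: issue@1 deps=(None,None) exec_start@1 write@3
I1 mul r3: issue@2 deps=(None,None) exec_start@2 write@3
I2 add r1: issue@3 deps=(None,None) exec_start@3 write@4
I3 mul r4: issue@4 deps=(1,2) exec_start@4 write@5
I4 add r1: issue@5 deps=(1,3) exec_start@5 write@8
I5 add r2: issue@6 deps=(3,None) exec_start@6 write@8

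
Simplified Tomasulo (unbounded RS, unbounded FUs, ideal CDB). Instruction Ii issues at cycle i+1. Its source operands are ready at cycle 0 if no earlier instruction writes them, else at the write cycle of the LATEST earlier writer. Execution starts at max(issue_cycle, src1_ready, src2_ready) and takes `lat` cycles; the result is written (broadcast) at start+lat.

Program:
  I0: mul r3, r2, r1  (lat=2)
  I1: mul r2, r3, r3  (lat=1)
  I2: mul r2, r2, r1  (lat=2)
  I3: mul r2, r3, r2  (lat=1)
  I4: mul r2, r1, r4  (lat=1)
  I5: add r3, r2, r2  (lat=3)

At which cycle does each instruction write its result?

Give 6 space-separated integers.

I0 mul r3: issue@1 deps=(None,None) exec_start@1 write@3
I1 mul r2: issue@2 deps=(0,0) exec_start@3 write@4
I2 mul r2: issue@3 deps=(1,None) exec_start@4 write@6
I3 mul r2: issue@4 deps=(0,2) exec_start@6 write@7
I4 mul r2: issue@5 deps=(None,None) exec_start@5 write@6
I5 add r3: issue@6 deps=(4,4) exec_start@6 write@9

Answer: 3 4 6 7 6 9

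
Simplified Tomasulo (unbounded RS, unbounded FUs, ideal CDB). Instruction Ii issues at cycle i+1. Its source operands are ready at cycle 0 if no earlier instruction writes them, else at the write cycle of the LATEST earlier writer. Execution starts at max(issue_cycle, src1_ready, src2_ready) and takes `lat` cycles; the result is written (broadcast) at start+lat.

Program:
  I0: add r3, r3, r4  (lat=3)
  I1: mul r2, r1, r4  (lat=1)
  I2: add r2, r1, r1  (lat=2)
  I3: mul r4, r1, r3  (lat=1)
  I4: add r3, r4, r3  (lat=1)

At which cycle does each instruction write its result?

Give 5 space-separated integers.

I0 add r3: issue@1 deps=(None,None) exec_start@1 write@4
I1 mul r2: issue@2 deps=(None,None) exec_start@2 write@3
I2 add r2: issue@3 deps=(None,None) exec_start@3 write@5
I3 mul r4: issue@4 deps=(None,0) exec_start@4 write@5
I4 add r3: issue@5 deps=(3,0) exec_start@5 write@6

Answer: 4 3 5 5 6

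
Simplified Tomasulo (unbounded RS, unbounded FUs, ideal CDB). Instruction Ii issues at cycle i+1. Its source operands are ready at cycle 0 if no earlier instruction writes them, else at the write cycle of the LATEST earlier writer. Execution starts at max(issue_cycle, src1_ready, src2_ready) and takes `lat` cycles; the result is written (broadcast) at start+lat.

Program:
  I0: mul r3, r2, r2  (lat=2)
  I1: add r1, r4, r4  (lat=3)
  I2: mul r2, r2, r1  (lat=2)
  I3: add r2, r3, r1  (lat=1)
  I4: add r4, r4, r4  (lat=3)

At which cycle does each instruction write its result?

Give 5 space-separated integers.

Answer: 3 5 7 6 8

Derivation:
I0 mul r3: issue@1 deps=(None,None) exec_start@1 write@3
I1 add r1: issue@2 deps=(None,None) exec_start@2 write@5
I2 mul r2: issue@3 deps=(None,1) exec_start@5 write@7
I3 add r2: issue@4 deps=(0,1) exec_start@5 write@6
I4 add r4: issue@5 deps=(None,None) exec_start@5 write@8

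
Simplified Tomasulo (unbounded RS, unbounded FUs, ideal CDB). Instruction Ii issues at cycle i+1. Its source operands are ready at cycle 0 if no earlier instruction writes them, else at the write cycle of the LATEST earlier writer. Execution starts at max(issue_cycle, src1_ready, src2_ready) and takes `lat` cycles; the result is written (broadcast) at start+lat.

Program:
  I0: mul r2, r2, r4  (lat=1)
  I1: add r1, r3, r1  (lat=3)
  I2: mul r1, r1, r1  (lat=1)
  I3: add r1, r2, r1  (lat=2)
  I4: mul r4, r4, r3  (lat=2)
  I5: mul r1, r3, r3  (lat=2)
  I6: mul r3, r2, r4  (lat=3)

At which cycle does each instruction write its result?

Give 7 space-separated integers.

Answer: 2 5 6 8 7 8 10

Derivation:
I0 mul r2: issue@1 deps=(None,None) exec_start@1 write@2
I1 add r1: issue@2 deps=(None,None) exec_start@2 write@5
I2 mul r1: issue@3 deps=(1,1) exec_start@5 write@6
I3 add r1: issue@4 deps=(0,2) exec_start@6 write@8
I4 mul r4: issue@5 deps=(None,None) exec_start@5 write@7
I5 mul r1: issue@6 deps=(None,None) exec_start@6 write@8
I6 mul r3: issue@7 deps=(0,4) exec_start@7 write@10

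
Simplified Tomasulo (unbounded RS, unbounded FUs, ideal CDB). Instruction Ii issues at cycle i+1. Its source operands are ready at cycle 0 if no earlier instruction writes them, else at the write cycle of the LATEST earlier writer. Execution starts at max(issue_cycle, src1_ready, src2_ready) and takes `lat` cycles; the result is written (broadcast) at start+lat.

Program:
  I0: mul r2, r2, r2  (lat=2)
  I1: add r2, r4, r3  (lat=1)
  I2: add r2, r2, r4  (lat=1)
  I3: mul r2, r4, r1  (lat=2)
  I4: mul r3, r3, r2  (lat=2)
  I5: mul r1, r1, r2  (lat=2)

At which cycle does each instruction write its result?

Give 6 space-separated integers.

I0 mul r2: issue@1 deps=(None,None) exec_start@1 write@3
I1 add r2: issue@2 deps=(None,None) exec_start@2 write@3
I2 add r2: issue@3 deps=(1,None) exec_start@3 write@4
I3 mul r2: issue@4 deps=(None,None) exec_start@4 write@6
I4 mul r3: issue@5 deps=(None,3) exec_start@6 write@8
I5 mul r1: issue@6 deps=(None,3) exec_start@6 write@8

Answer: 3 3 4 6 8 8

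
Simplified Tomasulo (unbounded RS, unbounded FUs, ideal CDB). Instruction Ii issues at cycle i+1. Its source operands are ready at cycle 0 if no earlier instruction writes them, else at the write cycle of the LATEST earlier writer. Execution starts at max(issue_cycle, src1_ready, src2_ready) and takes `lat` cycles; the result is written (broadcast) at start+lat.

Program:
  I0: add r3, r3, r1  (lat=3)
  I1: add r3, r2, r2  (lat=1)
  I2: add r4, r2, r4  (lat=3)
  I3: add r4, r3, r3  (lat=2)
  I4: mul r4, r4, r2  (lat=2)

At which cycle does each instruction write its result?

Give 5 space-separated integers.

Answer: 4 3 6 6 8

Derivation:
I0 add r3: issue@1 deps=(None,None) exec_start@1 write@4
I1 add r3: issue@2 deps=(None,None) exec_start@2 write@3
I2 add r4: issue@3 deps=(None,None) exec_start@3 write@6
I3 add r4: issue@4 deps=(1,1) exec_start@4 write@6
I4 mul r4: issue@5 deps=(3,None) exec_start@6 write@8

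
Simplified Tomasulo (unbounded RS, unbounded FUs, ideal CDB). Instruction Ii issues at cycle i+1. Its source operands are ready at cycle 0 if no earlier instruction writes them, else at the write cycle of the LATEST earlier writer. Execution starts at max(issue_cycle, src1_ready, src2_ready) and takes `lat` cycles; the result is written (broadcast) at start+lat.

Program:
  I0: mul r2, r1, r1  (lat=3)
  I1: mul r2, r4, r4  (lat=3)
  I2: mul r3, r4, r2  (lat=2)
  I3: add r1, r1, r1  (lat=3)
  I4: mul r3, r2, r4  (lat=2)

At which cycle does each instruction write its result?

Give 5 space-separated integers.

I0 mul r2: issue@1 deps=(None,None) exec_start@1 write@4
I1 mul r2: issue@2 deps=(None,None) exec_start@2 write@5
I2 mul r3: issue@3 deps=(None,1) exec_start@5 write@7
I3 add r1: issue@4 deps=(None,None) exec_start@4 write@7
I4 mul r3: issue@5 deps=(1,None) exec_start@5 write@7

Answer: 4 5 7 7 7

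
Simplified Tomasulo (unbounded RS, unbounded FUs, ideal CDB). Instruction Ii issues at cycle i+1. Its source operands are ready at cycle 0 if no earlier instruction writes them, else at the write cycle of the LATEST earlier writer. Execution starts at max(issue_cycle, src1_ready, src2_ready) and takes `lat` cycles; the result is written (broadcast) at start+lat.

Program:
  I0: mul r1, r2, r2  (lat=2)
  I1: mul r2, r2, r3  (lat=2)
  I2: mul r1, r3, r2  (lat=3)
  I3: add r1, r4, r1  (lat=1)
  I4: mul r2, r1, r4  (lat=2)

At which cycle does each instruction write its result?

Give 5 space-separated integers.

I0 mul r1: issue@1 deps=(None,None) exec_start@1 write@3
I1 mul r2: issue@2 deps=(None,None) exec_start@2 write@4
I2 mul r1: issue@3 deps=(None,1) exec_start@4 write@7
I3 add r1: issue@4 deps=(None,2) exec_start@7 write@8
I4 mul r2: issue@5 deps=(3,None) exec_start@8 write@10

Answer: 3 4 7 8 10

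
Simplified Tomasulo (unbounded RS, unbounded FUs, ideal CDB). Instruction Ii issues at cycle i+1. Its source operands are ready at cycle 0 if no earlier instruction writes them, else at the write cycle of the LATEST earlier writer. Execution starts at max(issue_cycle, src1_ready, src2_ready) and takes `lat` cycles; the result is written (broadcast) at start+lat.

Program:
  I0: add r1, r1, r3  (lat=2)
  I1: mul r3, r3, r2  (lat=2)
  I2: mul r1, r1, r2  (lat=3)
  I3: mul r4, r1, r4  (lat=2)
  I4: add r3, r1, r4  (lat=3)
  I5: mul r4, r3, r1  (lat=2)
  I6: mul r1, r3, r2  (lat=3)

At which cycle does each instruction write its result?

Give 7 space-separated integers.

Answer: 3 4 6 8 11 13 14

Derivation:
I0 add r1: issue@1 deps=(None,None) exec_start@1 write@3
I1 mul r3: issue@2 deps=(None,None) exec_start@2 write@4
I2 mul r1: issue@3 deps=(0,None) exec_start@3 write@6
I3 mul r4: issue@4 deps=(2,None) exec_start@6 write@8
I4 add r3: issue@5 deps=(2,3) exec_start@8 write@11
I5 mul r4: issue@6 deps=(4,2) exec_start@11 write@13
I6 mul r1: issue@7 deps=(4,None) exec_start@11 write@14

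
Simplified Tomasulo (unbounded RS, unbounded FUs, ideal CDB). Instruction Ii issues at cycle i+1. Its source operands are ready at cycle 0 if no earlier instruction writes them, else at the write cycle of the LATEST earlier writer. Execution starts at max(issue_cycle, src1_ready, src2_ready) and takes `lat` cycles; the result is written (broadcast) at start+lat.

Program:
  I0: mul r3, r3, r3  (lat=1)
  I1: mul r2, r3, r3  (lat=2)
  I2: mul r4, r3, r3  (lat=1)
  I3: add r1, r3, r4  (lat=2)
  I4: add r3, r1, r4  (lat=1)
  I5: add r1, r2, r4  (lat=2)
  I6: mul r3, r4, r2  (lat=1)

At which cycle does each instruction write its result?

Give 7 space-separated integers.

I0 mul r3: issue@1 deps=(None,None) exec_start@1 write@2
I1 mul r2: issue@2 deps=(0,0) exec_start@2 write@4
I2 mul r4: issue@3 deps=(0,0) exec_start@3 write@4
I3 add r1: issue@4 deps=(0,2) exec_start@4 write@6
I4 add r3: issue@5 deps=(3,2) exec_start@6 write@7
I5 add r1: issue@6 deps=(1,2) exec_start@6 write@8
I6 mul r3: issue@7 deps=(2,1) exec_start@7 write@8

Answer: 2 4 4 6 7 8 8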